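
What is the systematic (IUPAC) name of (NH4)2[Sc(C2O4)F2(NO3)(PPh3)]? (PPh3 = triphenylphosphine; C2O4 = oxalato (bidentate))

The 2 ammonium counter-ions carry a total charge of +2, so each complex ion is 2−.
Ligand charges: 1×triphenylphosphine (neutral), 2×fluoro (-1 each), 1×oxalato (-2 each), 1×nitrato (-1 each); total -5. So Sc + (-5) = 2−, giving Sc = +3.
The complex ion is anionic, so scandium takes the -ate form scandate(III).

ammonium difluoronitratooxalato(triphenylphosphine)scandate(III)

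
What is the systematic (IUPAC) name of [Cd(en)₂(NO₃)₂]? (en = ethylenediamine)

There is no counter-ion, so the complex is neutral overall.
Ligand charges: 2×ethylenediamine (neutral), 2×nitrato (-1 each); total -2. So Cd + (-2) = 0, giving Cd = +2.
Ligands are named alphabetically: ethylenediamine before nitrato.

bis(ethylenediamine)dinitratocadmium(II)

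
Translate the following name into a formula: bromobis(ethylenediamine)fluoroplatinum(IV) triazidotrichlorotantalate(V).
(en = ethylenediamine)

[PtBr(en)2F][TaCl3(N3)3]2

Cation [Pt…]: ligand charges -2, Pt(IV) ⇒ ion charge 2+.
Anion [Ta…]: ligand charges -6, Ta(V) ⇒ ion charge 1−.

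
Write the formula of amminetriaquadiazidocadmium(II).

[Cd(H2O)3(N3)2(NH3)]

Ligands: 1 ammine (NH3, neutral), 3 aqua (H2O, neutral), 2 azido (N3, -1). Ligand charge sum = -2.
With Cd in oxidation state +2, the complex ion is [Cd...].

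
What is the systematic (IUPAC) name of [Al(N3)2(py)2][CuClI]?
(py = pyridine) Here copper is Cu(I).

diazidobis(pyridine)aluminium(III) chloroiodocuprate(I)

Cu is given as +1; the anion's ligand charges sum to -2, so the complex anion is 1−.
A 1:1 salt means the cation carries the equal and opposite charge, 1+.
Cation: ligand charges sum to -2; for the ion to be 1+, Al = +3.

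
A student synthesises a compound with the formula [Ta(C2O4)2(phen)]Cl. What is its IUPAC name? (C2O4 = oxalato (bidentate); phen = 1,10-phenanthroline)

The 1 chloride counter-ion carries a total charge of -1, so each complex ion is 1+.
Ligand charges: 2×oxalato (-2 each), 1×1,10-phenanthroline (neutral); total -4. So Ta + (-4) = 1+, giving Ta = +5.
Ligands are named alphabetically: oxalato before phenanthroline.

dioxalato(1,10-phenanthroline)tantalum(V) chloride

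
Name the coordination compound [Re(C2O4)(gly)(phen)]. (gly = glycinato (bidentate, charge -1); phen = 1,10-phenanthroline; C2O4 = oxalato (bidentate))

(glycinato)oxalato(1,10-phenanthroline)rhenium(III)

There is no counter-ion, so the complex is neutral overall.
Ligand charges: 1×glycinato (-1 each), 1×1,10-phenanthroline (neutral), 1×oxalato (-2 each); total -3. So Re + (-3) = 0, giving Re = +3.
Ligands are named alphabetically: glycinato before oxalato before phenanthroline.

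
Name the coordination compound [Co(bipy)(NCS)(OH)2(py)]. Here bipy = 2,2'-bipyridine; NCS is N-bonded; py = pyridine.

There is no counter-ion, so the complex is neutral overall.
Ligand charges: 1×2,2'-bipyridine (neutral), 1×isothiocyanato (-1 each), 2×hydroxo (-1 each), 1×pyridine (neutral); total -3. So Co + (-3) = 0, giving Co = +3.
Ligands are named alphabetically: bipyridine before hydroxo before isothiocyanato before pyridine.

(2,2'-bipyridine)dihydroxoisothiocyanato(pyridine)cobalt(III)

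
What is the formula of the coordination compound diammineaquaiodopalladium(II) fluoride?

Ligands: 2 ammine (NH3, neutral), 1 iodo (I, -1), 1 aqua (H2O, neutral). Ligand charge sum = -1.
With Pd in oxidation state +2, the complex ion is [Pd...]^1+.
Charge balance with fluoride (-1) requires 1 complex ion per 1 fluoride.

[Pd(H2O)I(NH3)2]F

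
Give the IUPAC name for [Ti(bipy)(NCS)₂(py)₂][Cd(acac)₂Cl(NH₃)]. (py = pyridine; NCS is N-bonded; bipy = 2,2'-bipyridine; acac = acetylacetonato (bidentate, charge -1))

Cadmium is always +2 in its complexes; the anion's ligand charges sum to -3, so the complex anion is 1−.
A 1:1 salt means the cation carries the equal and opposite charge, 1+.
Cation: ligand charges sum to -2; for the ion to be 1+, Ti = +3.

(2,2'-bipyridine)diisothiocyanatobis(pyridine)titanium(III) bis(acetylacetonato)amminechlorocadmate(II)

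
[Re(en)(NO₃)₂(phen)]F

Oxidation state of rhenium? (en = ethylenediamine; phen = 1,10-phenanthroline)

1 fluoride outside the brackets (-1 each) → the complex ion is 1+.
Ligand charges: 1×en neutral; 1×phen neutral; 2×NO3 = -2; sum -2.
Re + (-2) = 1+ ⇒ Re is +3.

+3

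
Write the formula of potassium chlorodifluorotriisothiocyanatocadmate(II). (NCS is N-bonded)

K4[CdClF2(NCS)3]

Ligands: 1 chloro (Cl, -1), 2 fluoro (F, -1), 3 isothiocyanato (NCS, -1). Ligand charge sum = -6.
Charge balance with potassium (+1) requires 1 complex ion per 4 potassium.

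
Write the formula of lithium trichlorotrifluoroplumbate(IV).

Ligands: 3 chloro (Cl, -1), 3 fluoro (F, -1). Ligand charge sum = -6.
With Pb in oxidation state +4, the complex ion is [Pb...]^2−.
Charge balance with lithium (+1) requires 1 complex ion per 2 lithium.

Li2[PbCl3F3]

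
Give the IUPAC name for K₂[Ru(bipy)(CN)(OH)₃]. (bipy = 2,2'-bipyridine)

The 2 potassium counter-ions carry a total charge of +2, so each complex ion is 2−.
Ligand charges: 3×hydroxo (-1 each), 1×cyano (-1 each), 1×2,2'-bipyridine (neutral); total -4. So Ru + (-4) = 2−, giving Ru = +2.
The complex ion is anionic, so ruthenium takes the -ate form ruthenate(II).

potassium (2,2'-bipyridine)cyanotrihydroxoruthenate(II)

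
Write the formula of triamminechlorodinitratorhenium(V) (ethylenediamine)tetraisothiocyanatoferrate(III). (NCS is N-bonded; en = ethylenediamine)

[ReCl(NH3)3(NO3)2][Fe(en)(NCS)4]2

Cation [Re…]: ligand charges -3, Re(V) ⇒ ion charge 2+.
Anion [Fe…]: ligand charges -4, Fe(III) ⇒ ion charge 1−.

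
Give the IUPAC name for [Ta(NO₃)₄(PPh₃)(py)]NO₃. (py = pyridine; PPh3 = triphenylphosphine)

tetranitrato(pyridine)(triphenylphosphine)tantalum(V) nitrate

The 1 nitrate counter-ion carries a total charge of -1, so each complex ion is 1+.
Ligand charges: 4×nitrato (-1 each), 1×pyridine (neutral), 1×triphenylphosphine (neutral); total -4. So Ta + (-4) = 1+, giving Ta = +5.
Ligands are named alphabetically: nitrato before pyridine before triphenylphosphine.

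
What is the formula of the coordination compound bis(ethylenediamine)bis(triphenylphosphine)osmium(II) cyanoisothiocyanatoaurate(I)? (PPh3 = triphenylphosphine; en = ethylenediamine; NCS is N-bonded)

[Os(en)2(PPh3)2][Au(CN)(NCS)]2

Cation [Os…]: ligand charges 0, Os(II) ⇒ ion charge 2+.
Anion [Au…]: ligand charges -2, Au(I) ⇒ ion charge 1−.
One 2+ cation requires 2 of the 1− anion.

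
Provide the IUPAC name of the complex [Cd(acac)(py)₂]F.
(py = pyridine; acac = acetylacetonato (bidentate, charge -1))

The 1 fluoride counter-ion carries a total charge of -1, so each complex ion is 1+.
Ligand charges: 2×pyridine (neutral), 1×acetylacetonato (-1 each); total -1. So Cd + (-1) = 1+, giving Cd = +2.
Ligands are named alphabetically: acetylacetonato before pyridine.

(acetylacetonato)bis(pyridine)cadmium(II) fluoride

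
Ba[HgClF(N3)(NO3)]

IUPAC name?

barium azidochlorofluoronitratomercurate(II)

The 1 barium counter-ion carries a total charge of +2, so each complex ion is 2−.
Ligand charges: 1×fluoro (-1 each), 1×nitrato (-1 each), 1×azido (-1 each), 1×chloro (-1 each); total -4. So Hg + (-4) = 2−, giving Hg = +2.
Ligands are named alphabetically: azido before chloro before fluoro before nitrato.
The complex ion is anionic, so mercury takes the -ate form mercurate(II).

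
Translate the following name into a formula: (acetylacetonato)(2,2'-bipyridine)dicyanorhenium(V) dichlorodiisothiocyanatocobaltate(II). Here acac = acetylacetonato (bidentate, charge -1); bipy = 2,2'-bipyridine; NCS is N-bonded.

Cation [Re…]: ligand charges -3, Re(V) ⇒ ion charge 2+.
Anion [Co…]: ligand charges -4, Co(II) ⇒ ion charge 2−.

[Re(acac)(bipy)(CN)2][CoCl2(NCS)2]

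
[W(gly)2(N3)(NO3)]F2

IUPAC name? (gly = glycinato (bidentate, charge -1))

azidobis(glycinato)nitratotungsten(VI) fluoride

The 2 fluoride counter-ions carry a total charge of -2, so each complex ion is 2+.
Ligand charges: 1×nitrato (-1 each), 2×glycinato (-1 each), 1×azido (-1 each); total -4. So W + (-4) = 2+, giving W = +6.
Ligands are named alphabetically: azido before glycinato before nitrato.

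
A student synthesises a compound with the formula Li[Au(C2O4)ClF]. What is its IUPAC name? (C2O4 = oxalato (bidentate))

The 1 lithium counter-ion carries a total charge of +1, so each complex ion is 1−.
Ligand charges: 1×fluoro (-1 each), 1×chloro (-1 each), 1×oxalato (-2 each); total -4. So Au + (-4) = 1−, giving Au = +3.
Ligands are named alphabetically: chloro before fluoro before oxalato.
The complex ion is anionic, so gold takes the -ate form aurate(III).

lithium chlorofluorooxalatoaurate(III)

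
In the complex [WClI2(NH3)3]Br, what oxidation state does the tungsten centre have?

+4

1 bromide outside the brackets (-1 each) → the complex ion is 1+.
Ligand charges: 3×NH3 neutral; 2×I = -2; 1×Cl = -1; sum -3.
W + (-3) = 1+ ⇒ W is +4.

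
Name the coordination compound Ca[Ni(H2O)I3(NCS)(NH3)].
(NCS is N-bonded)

The 1 calcium counter-ion carries a total charge of +2, so each complex ion is 2−.
Ligand charges: 1×isothiocyanato (-1 each), 1×ammine (neutral), 1×aqua (neutral), 3×iodo (-1 each); total -4. So Ni + (-4) = 2−, giving Ni = +2.
Ligands are named alphabetically: ammine before aqua before iodo before isothiocyanato.
The complex ion is anionic, so nickel takes the -ate form nickelate(II).

calcium ammineaquatriiodoisothiocyanatonickelate(II)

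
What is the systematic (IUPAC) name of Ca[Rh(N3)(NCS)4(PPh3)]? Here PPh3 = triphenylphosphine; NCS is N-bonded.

calcium azidotetraisothiocyanato(triphenylphosphine)rhodate(III)

The 1 calcium counter-ion carries a total charge of +2, so each complex ion is 2−.
Ligand charges: 1×triphenylphosphine (neutral), 1×azido (-1 each), 4×isothiocyanato (-1 each); total -5. So Rh + (-5) = 2−, giving Rh = +3.
Ligands are named alphabetically: azido before isothiocyanato before triphenylphosphine.
The complex ion is anionic, so rhodium takes the -ate form rhodate(III).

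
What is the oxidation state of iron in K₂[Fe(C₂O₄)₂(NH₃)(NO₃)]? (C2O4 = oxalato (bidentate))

2 potassium outside the brackets (+1 each) → the complex ion is 2−.
Ligand charges: 2×C2O4 = -4; 1×NH3 neutral; 1×NO3 = -1; sum -5.
Fe + (-5) = 2− ⇒ Fe is +3.

+3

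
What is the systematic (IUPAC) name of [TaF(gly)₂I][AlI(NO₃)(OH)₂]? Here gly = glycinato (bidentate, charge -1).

Aluminium is always +3 in its complexes; the anion's ligand charges sum to -4, so the complex anion is 1−.
A 1:1 salt means the cation carries the equal and opposite charge, 1+.
Cation: ligand charges sum to -4; for the ion to be 1+, Ta = +5.

fluorobis(glycinato)iodotantalum(V) dihydroxoiodonitratoaluminate(III)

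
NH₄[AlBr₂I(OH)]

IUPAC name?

ammonium dibromohydroxoiodoaluminate(III)

The 1 ammonium counter-ion carries a total charge of +1, so each complex ion is 1−.
Ligand charges: 1×iodo (-1 each), 1×hydroxo (-1 each), 2×bromo (-1 each); total -4. So Al + (-4) = 1−, giving Al = +3.
The complex ion is anionic, so aluminium takes the -ate form aluminate(III).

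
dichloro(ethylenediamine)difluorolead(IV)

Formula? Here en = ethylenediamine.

[PbCl2(en)F2]

Ligands: 1 ethylenediamine (en, neutral), 2 fluoro (F, -1), 2 chloro (Cl, -1). Ligand charge sum = -4.
With Pb in oxidation state +4, the complex ion is [Pb...].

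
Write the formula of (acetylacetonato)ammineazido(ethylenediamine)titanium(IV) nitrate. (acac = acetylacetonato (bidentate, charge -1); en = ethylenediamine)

Ligands: 1 acetylacetonato (acac, -1), 1 azido (N3, -1), 1 ethylenediamine (en, neutral), 1 ammine (NH3, neutral). Ligand charge sum = -2.
With Ti in oxidation state +4, the complex ion is [Ti...]^2+.
Charge balance with nitrate (-1) requires 1 complex ion per 2 nitrate.

[Ti(acac)(en)(N3)(NH3)](NO3)2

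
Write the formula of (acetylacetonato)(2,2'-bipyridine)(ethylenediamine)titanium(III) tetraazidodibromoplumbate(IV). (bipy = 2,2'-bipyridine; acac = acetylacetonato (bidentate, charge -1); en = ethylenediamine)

Cation [Ti…]: ligand charges -1, Ti(III) ⇒ ion charge 2+.
Anion [Pb…]: ligand charges -6, Pb(IV) ⇒ ion charge 2−.

[Ti(acac)(bipy)(en)][PbBr2(N3)4]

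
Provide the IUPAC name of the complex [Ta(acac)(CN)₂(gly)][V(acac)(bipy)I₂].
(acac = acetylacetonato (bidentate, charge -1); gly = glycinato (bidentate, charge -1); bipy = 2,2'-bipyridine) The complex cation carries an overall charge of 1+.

(acetylacetonato)dicyano(glycinato)tantalum(V) (acetylacetonato)(2,2'-bipyridine)diiodovanadate(II)

Both ions are complex: the cation is named first with the plain metal name, the anion second with the -ate form; each ion's ligands are alphabetised independently.
The complex cation is given as 1+; its ligand charges sum to -4, so Ta = +5.
A 1:1 salt means the anion carries the equal and opposite charge, 1−.
Anion: ligand charges sum to -3; for the ion to be 1−, V = +2.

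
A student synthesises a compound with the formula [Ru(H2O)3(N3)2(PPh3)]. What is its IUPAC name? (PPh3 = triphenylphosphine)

There is no counter-ion, so the complex is neutral overall.
Ligand charges: 3×aqua (neutral), 1×triphenylphosphine (neutral), 2×azido (-1 each); total -2. So Ru + (-2) = 0, giving Ru = +2.
Ligands are named alphabetically: aqua before azido before triphenylphosphine.

triaquadiazido(triphenylphosphine)ruthenium(II)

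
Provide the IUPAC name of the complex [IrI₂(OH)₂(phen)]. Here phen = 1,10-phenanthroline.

dihydroxodiiodo(1,10-phenanthroline)iridium(IV)

There is no counter-ion, so the complex is neutral overall.
Ligand charges: 1×1,10-phenanthroline (neutral), 2×iodo (-1 each), 2×hydroxo (-1 each); total -4. So Ir + (-4) = 0, giving Ir = +4.
Ligands are named alphabetically: hydroxo before iodo before phenanthroline.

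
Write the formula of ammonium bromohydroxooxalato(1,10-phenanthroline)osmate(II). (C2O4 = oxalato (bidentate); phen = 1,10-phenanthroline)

Ligands: 1 hydroxo (OH, -1), 1 oxalato (C2O4, -2), 1 1,10-phenanthroline (phen, neutral), 1 bromo (Br, -1). Ligand charge sum = -4.
With Os in oxidation state +2, the complex ion is [Os...]^2−.
Charge balance with ammonium (+1) requires 1 complex ion per 2 ammonium.

(NH4)2[OsBr(C2O4)(OH)(phen)]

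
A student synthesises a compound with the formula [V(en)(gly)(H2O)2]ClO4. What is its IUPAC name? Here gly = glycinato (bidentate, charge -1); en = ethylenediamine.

diaqua(ethylenediamine)(glycinato)vanadium(II) perchlorate

The 1 perchlorate counter-ion carries a total charge of -1, so each complex ion is 1+.
Ligand charges: 1×glycinato (-1 each), 1×ethylenediamine (neutral), 2×aqua (neutral); total -1. So V + (-1) = 1+, giving V = +2.
Ligands are named alphabetically: aqua before ethylenediamine before glycinato.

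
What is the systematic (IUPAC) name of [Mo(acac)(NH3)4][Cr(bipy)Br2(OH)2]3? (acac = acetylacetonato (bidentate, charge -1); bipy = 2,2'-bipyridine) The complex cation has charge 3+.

Both ions are complex: the cation is named first with the plain metal name, the anion second with the -ate form; each ion's ligands are alphabetised independently.
The complex cation is given as 3+; its ligand charges sum to -1, so Mo = +4.
With 3 anions per cation, each anion must be 3/3 = 1−.
Anion: ligand charges sum to -4; for the ion to be 1−, Cr = +3.

(acetylacetonato)tetraamminemolybdenum(IV) (2,2'-bipyridine)dibromodihydroxochromate(III)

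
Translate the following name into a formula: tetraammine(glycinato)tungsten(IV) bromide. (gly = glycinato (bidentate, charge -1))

Ligands: 1 glycinato (gly, -1), 4 ammine (NH3, neutral). Ligand charge sum = -1.
Charge balance with bromide (-1) requires 1 complex ion per 3 bromide.

[W(gly)(NH3)4]Br3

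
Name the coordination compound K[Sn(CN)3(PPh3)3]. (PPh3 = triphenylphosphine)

The 1 potassium counter-ion carries a total charge of +1, so each complex ion is 1−.
Ligand charges: 3×triphenylphosphine (neutral), 3×cyano (-1 each); total -3. So Sn + (-3) = 1−, giving Sn = +2.
The complex ion is anionic, so tin takes the -ate form stannate(II).

potassium tricyanotris(triphenylphosphine)stannate(II)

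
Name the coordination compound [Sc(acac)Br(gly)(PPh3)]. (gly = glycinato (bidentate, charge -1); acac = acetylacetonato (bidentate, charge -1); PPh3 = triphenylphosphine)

(acetylacetonato)bromo(glycinato)(triphenylphosphine)scandium(III)

There is no counter-ion, so the complex is neutral overall.
Ligand charges: 1×bromo (-1 each), 1×glycinato (-1 each), 1×acetylacetonato (-1 each), 1×triphenylphosphine (neutral); total -3. So Sc + (-3) = 0, giving Sc = +3.
Ligands are named alphabetically: acetylacetonato before bromo before glycinato before triphenylphosphine.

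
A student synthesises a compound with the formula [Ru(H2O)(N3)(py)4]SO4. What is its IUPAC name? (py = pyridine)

The 1 sulfate counter-ion carries a total charge of -2, so each complex ion is 2+.
Ligand charges: 1×aqua (neutral), 1×azido (-1 each), 4×pyridine (neutral); total -1. So Ru + (-1) = 2+, giving Ru = +3.
Ligands are named alphabetically: aqua before azido before pyridine.

aquaazidotetrakis(pyridine)ruthenium(III) sulfate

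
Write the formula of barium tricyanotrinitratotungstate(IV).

Ba[W(CN)3(NO3)3]

Ligands: 3 cyano (CN, -1), 3 nitrato (NO3, -1). Ligand charge sum = -6.
Charge balance with barium (+2) requires 1 complex ion per 1 barium.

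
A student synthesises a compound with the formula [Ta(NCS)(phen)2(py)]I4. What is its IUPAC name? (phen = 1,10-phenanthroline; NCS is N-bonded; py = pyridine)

isothiocyanatobis(1,10-phenanthroline)(pyridine)tantalum(V) iodide

The 4 iodide counter-ions carry a total charge of -4, so each complex ion is 4+.
Ligand charges: 2×1,10-phenanthroline (neutral), 1×isothiocyanato (-1 each), 1×pyridine (neutral); total -1. So Ta + (-1) = 4+, giving Ta = +5.
Ligands are named alphabetically: isothiocyanato before phenanthroline before pyridine.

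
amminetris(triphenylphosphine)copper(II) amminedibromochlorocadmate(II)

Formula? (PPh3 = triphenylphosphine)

Cation [Cu…]: ligand charges 0, Cu(II) ⇒ ion charge 2+.
Anion [Cd…]: ligand charges -3, Cd(II) ⇒ ion charge 1−.
One 2+ cation requires 2 of the 1− anion.

[Cu(NH3)(PPh3)3][CdBr2Cl(NH3)]2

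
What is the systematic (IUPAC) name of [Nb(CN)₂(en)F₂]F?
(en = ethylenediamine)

The 1 fluoride counter-ion carries a total charge of -1, so each complex ion is 1+.
Ligand charges: 1×ethylenediamine (neutral), 2×fluoro (-1 each), 2×cyano (-1 each); total -4. So Nb + (-4) = 1+, giving Nb = +5.
Ligands are named alphabetically: cyano before ethylenediamine before fluoro.

dicyano(ethylenediamine)difluoroniobium(V) fluoride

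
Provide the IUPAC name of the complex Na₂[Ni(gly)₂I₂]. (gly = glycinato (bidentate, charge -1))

The 2 sodium counter-ions carry a total charge of +2, so each complex ion is 2−.
Ligand charges: 2×iodo (-1 each), 2×glycinato (-1 each); total -4. So Ni + (-4) = 2−, giving Ni = +2.
Ligands are named alphabetically: glycinato before iodo.
The complex ion is anionic, so nickel takes the -ate form nickelate(II).

sodium bis(glycinato)diiodonickelate(II)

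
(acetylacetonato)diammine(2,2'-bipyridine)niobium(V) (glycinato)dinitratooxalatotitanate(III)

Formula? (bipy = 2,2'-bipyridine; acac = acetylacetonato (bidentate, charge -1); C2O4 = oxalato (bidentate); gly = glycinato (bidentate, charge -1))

[Nb(acac)(bipy)(NH3)2][Ti(C2O4)(gly)(NO3)2]2

Cation [Nb…]: ligand charges -1, Nb(V) ⇒ ion charge 4+.
Anion [Ti…]: ligand charges -5, Ti(III) ⇒ ion charge 2−.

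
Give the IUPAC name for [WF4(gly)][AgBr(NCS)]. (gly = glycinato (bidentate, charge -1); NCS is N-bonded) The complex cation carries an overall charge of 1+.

The complex cation is given as 1+; its ligand charges sum to -5, so W = +6.
A 1:1 salt means the anion carries the equal and opposite charge, 1−.
Anion: ligand charges sum to -2; for the ion to be 1−, Ag = +1.

tetrafluoro(glycinato)tungsten(VI) bromoisothiocyanatoargentate(I)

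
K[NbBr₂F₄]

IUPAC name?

The 1 potassium counter-ion carries a total charge of +1, so each complex ion is 1−.
Ligand charges: 2×bromo (-1 each), 4×fluoro (-1 each); total -6. So Nb + (-6) = 1−, giving Nb = +5.
The complex ion is anionic, so niobium takes the -ate form niobate(V).

potassium dibromotetrafluoroniobate(V)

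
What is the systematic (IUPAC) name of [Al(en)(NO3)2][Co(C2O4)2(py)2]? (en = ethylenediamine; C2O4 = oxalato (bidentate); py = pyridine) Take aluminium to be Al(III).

Both ions are complex: the cation is named first with the plain metal name, the anion second with the -ate form; each ion's ligands are alphabetised independently.
Al is given as +3; the cation's ligand charges sum to -2, so the complex cation is 1+.
A 1:1 salt means the anion carries the equal and opposite charge, 1−.
Anion: ligand charges sum to -4; for the ion to be 1−, Co = +3.

(ethylenediamine)dinitratoaluminium(III) dioxalatobis(pyridine)cobaltate(III)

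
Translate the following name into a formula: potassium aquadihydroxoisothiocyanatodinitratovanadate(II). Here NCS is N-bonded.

K3[V(H2O)(NCS)(NO3)2(OH)2]

Ligands: 2 hydroxo (OH, -1), 1 isothiocyanato (NCS, -1), 2 nitrato (NO3, -1), 1 aqua (H2O, neutral). Ligand charge sum = -5.
Charge balance with potassium (+1) requires 1 complex ion per 3 potassium.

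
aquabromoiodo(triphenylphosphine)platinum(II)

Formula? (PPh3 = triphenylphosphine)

[PtBr(H2O)I(PPh3)]

Ligands: 1 aqua (H2O, neutral), 1 iodo (I, -1), 1 bromo (Br, -1), 1 triphenylphosphine (PPh3, neutral). Ligand charge sum = -2.
With Pt in oxidation state +2, the complex ion is [Pt...].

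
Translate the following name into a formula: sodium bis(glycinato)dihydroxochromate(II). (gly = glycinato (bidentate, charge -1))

Na2[Cr(gly)2(OH)2]

Ligands: 2 hydroxo (OH, -1), 2 glycinato (gly, -1). Ligand charge sum = -4.
With Cr in oxidation state +2, the complex ion is [Cr...]^2−.
Charge balance with sodium (+1) requires 1 complex ion per 2 sodium.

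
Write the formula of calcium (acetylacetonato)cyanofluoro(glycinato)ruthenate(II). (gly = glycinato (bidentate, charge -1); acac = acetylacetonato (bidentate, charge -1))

Ca[Ru(acac)(CN)F(gly)]

Ligands: 1 cyano (CN, -1), 1 fluoro (F, -1), 1 glycinato (gly, -1), 1 acetylacetonato (acac, -1). Ligand charge sum = -4.
With Ru in oxidation state +2, the complex ion is [Ru...]^2−.
Charge balance with calcium (+2) requires 1 complex ion per 1 calcium.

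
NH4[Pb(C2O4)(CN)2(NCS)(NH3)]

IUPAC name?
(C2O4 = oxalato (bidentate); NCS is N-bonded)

ammonium amminedicyanoisothiocyanatooxalatoplumbate(IV)

The 1 ammonium counter-ion carries a total charge of +1, so each complex ion is 1−.
Ligand charges: 1×oxalato (-2 each), 1×isothiocyanato (-1 each), 1×ammine (neutral), 2×cyano (-1 each); total -5. So Pb + (-5) = 1−, giving Pb = +4.
Ligands are named alphabetically: ammine before cyano before isothiocyanato before oxalato.
The complex ion is anionic, so lead takes the -ate form plumbate(IV).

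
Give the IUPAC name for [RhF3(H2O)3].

triaquatrifluororhodium(III)

There is no counter-ion, so the complex is neutral overall.
Ligand charges: 3×fluoro (-1 each), 3×aqua (neutral); total -3. So Rh + (-3) = 0, giving Rh = +3.
Ligands are named alphabetically: aqua before fluoro.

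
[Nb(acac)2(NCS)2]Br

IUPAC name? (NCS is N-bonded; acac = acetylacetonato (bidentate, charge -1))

The 1 bromide counter-ion carries a total charge of -1, so each complex ion is 1+.
Ligand charges: 2×isothiocyanato (-1 each), 2×acetylacetonato (-1 each); total -4. So Nb + (-4) = 1+, giving Nb = +5.
Ligands are named alphabetically: acetylacetonato before isothiocyanato.

bis(acetylacetonato)diisothiocyanatoniobium(V) bromide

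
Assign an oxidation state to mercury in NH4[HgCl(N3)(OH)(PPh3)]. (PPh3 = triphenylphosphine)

+2

1 ammonium outside the brackets (+1 each) → the complex ion is 1−.
Ligand charges: 1×OH = -1; 1×N3 = -1; 1×Cl = -1; 1×PPh3 neutral; sum -3.
Hg + (-3) = 1− ⇒ Hg is +2.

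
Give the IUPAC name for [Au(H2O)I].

aquaiodogold(I)

There is no counter-ion, so the complex is neutral overall.
Ligand charges: 1×aqua (neutral), 1×iodo (-1 each); total -1. So Au + (-1) = 0, giving Au = +1.
Ligands are named alphabetically: aqua before iodo.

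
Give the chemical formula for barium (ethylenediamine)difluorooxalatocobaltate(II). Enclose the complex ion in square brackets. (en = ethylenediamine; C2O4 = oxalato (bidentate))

Ligands: 1 ethylenediamine (en, neutral), 2 fluoro (F, -1), 1 oxalato (C2O4, -2). Ligand charge sum = -4.
With Co in oxidation state +2, the complex ion is [Co...]^2−.
Charge balance with barium (+2) requires 1 complex ion per 1 barium.

Ba[Co(C2O4)(en)F2]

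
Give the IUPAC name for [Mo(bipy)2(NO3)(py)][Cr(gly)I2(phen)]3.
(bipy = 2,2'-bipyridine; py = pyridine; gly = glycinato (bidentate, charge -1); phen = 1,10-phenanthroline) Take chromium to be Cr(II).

Both ions are complex: the cation is named first with the plain metal name, the anion second with the -ate form; each ion's ligands are alphabetised independently.
Cr is given as +2; the anion's ligand charges sum to -3, so the complex anion is 1−.
With 3 anions per cation, the cation must be 3×1 = 3+.
Cation: ligand charges sum to -1; for the ion to be 3+, Mo = +4.

bis(2,2'-bipyridine)nitrato(pyridine)molybdenum(IV) (glycinato)diiodo(1,10-phenanthroline)chromate(II)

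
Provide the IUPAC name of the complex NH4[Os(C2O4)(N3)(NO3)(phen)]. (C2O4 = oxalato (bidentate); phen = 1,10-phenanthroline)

The 1 ammonium counter-ion carries a total charge of +1, so each complex ion is 1−.
Ligand charges: 1×azido (-1 each), 1×oxalato (-2 each), 1×1,10-phenanthroline (neutral), 1×nitrato (-1 each); total -4. So Os + (-4) = 1−, giving Os = +3.
The complex ion is anionic, so osmium takes the -ate form osmate(III).

ammonium azidonitratooxalato(1,10-phenanthroline)osmate(III)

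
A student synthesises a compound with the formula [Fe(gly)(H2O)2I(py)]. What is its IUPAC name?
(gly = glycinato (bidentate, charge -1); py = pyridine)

There is no counter-ion, so the complex is neutral overall.
Ligand charges: 1×glycinato (-1 each), 2×aqua (neutral), 1×iodo (-1 each), 1×pyridine (neutral); total -2. So Fe + (-2) = 0, giving Fe = +2.
Ligands are named alphabetically: aqua before glycinato before iodo before pyridine.

diaqua(glycinato)iodo(pyridine)iron(II)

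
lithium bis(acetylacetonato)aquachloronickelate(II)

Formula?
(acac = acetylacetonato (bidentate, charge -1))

Li[Ni(acac)2Cl(H2O)]

Ligands: 1 chloro (Cl, -1), 2 acetylacetonato (acac, -1), 1 aqua (H2O, neutral). Ligand charge sum = -3.
Charge balance with lithium (+1) requires 1 complex ion per 1 lithium.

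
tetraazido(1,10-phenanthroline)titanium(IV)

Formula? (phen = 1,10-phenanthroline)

Ligands: 1 1,10-phenanthroline (phen, neutral), 4 azido (N3, -1). Ligand charge sum = -4.
With Ti in oxidation state +4, the complex ion is [Ti...].

[Ti(N3)4(phen)]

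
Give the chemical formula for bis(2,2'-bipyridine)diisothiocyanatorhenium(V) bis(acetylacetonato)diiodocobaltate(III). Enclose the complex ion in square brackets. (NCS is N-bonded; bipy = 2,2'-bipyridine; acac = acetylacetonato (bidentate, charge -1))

Cation [Re…]: ligand charges -2, Re(V) ⇒ ion charge 3+.
Anion [Co…]: ligand charges -4, Co(III) ⇒ ion charge 1−.

[Re(bipy)2(NCS)2][Co(acac)2I2]3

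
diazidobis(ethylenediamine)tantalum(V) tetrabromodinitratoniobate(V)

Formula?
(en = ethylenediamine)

[Ta(en)2(N3)2][NbBr4(NO3)2]3

Cation [Ta…]: ligand charges -2, Ta(V) ⇒ ion charge 3+.
Anion [Nb…]: ligand charges -6, Nb(V) ⇒ ion charge 1−.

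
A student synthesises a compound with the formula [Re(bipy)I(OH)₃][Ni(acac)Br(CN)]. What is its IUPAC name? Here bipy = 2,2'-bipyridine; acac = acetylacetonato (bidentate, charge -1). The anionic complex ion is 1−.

(2,2'-bipyridine)trihydroxoiodorhenium(V) (acetylacetonato)bromocyanonickelate(II)

Both ions are complex: the cation is named first with the plain metal name, the anion second with the -ate form; each ion's ligands are alphabetised independently.
The complex anion is given as 1−; its ligand charges sum to -3, so Ni = +2.
A 1:1 salt means the cation carries the equal and opposite charge, 1+.
Cation: ligand charges sum to -4; for the ion to be 1+, Re = +5.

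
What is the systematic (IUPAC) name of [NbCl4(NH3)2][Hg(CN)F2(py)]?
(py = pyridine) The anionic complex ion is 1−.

diamminetetrachloroniobium(V) cyanodifluoro(pyridine)mercurate(II)

The complex anion is given as 1−; its ligand charges sum to -3, so Hg = +2.
A 1:1 salt means the cation carries the equal and opposite charge, 1+.
Cation: ligand charges sum to -4; for the ion to be 1+, Nb = +5.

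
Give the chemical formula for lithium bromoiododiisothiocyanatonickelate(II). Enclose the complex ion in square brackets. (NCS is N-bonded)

Li2[NiBrI(NCS)2]

Ligands: 1 bromo (Br, -1), 2 isothiocyanato (NCS, -1), 1 iodo (I, -1). Ligand charge sum = -4.
With Ni in oxidation state +2, the complex ion is [Ni...]^2−.
Charge balance with lithium (+1) requires 1 complex ion per 2 lithium.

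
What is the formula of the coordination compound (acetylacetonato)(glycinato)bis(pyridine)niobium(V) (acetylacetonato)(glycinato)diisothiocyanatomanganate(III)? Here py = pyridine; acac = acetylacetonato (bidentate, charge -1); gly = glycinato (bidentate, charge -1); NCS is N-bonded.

Cation [Nb…]: ligand charges -2, Nb(V) ⇒ ion charge 3+.
Anion [Mn…]: ligand charges -4, Mn(III) ⇒ ion charge 1−.
One 3+ cation requires 3 of the 1− anion.

[Nb(acac)(gly)(py)2][Mn(acac)(gly)(NCS)2]3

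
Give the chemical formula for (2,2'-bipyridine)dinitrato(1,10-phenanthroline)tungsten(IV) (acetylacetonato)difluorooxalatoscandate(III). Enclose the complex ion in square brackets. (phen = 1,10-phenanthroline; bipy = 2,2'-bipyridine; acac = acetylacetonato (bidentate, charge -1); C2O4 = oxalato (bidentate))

[W(bipy)(NO3)2(phen)][Sc(acac)(C2O4)F2]

Cation [W…]: ligand charges -2, W(IV) ⇒ ion charge 2+.
Anion [Sc…]: ligand charges -5, Sc(III) ⇒ ion charge 2−.
One 2+ cation balances one 2− anion.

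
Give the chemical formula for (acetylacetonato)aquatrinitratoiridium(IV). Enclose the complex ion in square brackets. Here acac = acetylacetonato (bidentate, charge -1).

Ligands: 3 nitrato (NO3, -1), 1 acetylacetonato (acac, -1), 1 aqua (H2O, neutral). Ligand charge sum = -4.
With Ir in oxidation state +4, the complex ion is [Ir...].

[Ir(acac)(H2O)(NO3)3]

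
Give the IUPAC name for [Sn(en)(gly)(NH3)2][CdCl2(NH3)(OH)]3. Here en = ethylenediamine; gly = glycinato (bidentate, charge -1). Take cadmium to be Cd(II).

diammine(ethylenediamine)(glycinato)tin(IV) amminedichlorohydroxocadmate(II)

Cd is given as +2; the anion's ligand charges sum to -3, so the complex anion is 1−.
With 3 anions per cation, the cation must be 3×1 = 3+.
Cation: ligand charges sum to -1; for the ion to be 3+, Sn = +4.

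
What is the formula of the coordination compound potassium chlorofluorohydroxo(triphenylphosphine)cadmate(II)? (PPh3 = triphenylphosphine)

Ligands: 1 hydroxo (OH, -1), 1 chloro (Cl, -1), 1 triphenylphosphine (PPh3, neutral), 1 fluoro (F, -1). Ligand charge sum = -3.
With Cd in oxidation state +2, the complex ion is [Cd...]^1−.
Charge balance with potassium (+1) requires 1 complex ion per 1 potassium.

K[CdClF(OH)(PPh3)]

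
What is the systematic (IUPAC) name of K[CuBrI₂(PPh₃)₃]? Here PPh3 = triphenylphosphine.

The 1 potassium counter-ion carries a total charge of +1, so each complex ion is 1−.
Ligand charges: 2×iodo (-1 each), 3×triphenylphosphine (neutral), 1×bromo (-1 each); total -3. So Cu + (-3) = 1−, giving Cu = +2.
Ligands are named alphabetically: bromo before iodo before triphenylphosphine.
The complex ion is anionic, so copper takes the -ate form cuprate(II).

potassium bromodiiodotris(triphenylphosphine)cuprate(II)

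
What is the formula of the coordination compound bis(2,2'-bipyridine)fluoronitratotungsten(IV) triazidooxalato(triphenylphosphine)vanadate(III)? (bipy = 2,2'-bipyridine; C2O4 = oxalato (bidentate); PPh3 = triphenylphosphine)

Cation [W…]: ligand charges -2, W(IV) ⇒ ion charge 2+.
Anion [V…]: ligand charges -5, V(III) ⇒ ion charge 2−.
One 2+ cation balances one 2− anion.

[W(bipy)2F(NO3)][V(C2O4)(N3)3(PPh3)]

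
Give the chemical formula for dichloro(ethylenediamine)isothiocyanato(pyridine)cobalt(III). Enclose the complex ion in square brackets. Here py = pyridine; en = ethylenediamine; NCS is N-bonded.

Ligands: 1 pyridine (py, neutral), 1 ethylenediamine (en, neutral), 1 isothiocyanato (NCS, -1), 2 chloro (Cl, -1). Ligand charge sum = -3.
With Co in oxidation state +3, the complex ion is [Co...].

[CoCl2(en)(NCS)(py)]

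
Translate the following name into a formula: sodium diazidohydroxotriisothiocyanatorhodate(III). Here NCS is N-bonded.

Ligands: 2 azido (N3, -1), 1 hydroxo (OH, -1), 3 isothiocyanato (NCS, -1). Ligand charge sum = -6.
With Rh in oxidation state +3, the complex ion is [Rh...]^3−.
Charge balance with sodium (+1) requires 1 complex ion per 3 sodium.

Na3[Rh(N3)2(NCS)3(OH)]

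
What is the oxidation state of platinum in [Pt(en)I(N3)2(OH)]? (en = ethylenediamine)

No counter-ion: the bracketed complex is neutral.
Ligand charges: 1×OH = -1; 1×en neutral; 2×N3 = -2; 1×I = -1; sum -4.
Pt + (-4) = 0 ⇒ Pt is +4.

+4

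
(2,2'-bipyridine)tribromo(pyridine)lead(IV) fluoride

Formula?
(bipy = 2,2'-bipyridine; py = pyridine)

Ligands: 3 bromo (Br, -1), 1 2,2'-bipyridine (bipy, neutral), 1 pyridine (py, neutral). Ligand charge sum = -3.
With Pb in oxidation state +4, the complex ion is [Pb...]^1+.
Charge balance with fluoride (-1) requires 1 complex ion per 1 fluoride.

[Pb(bipy)Br3(py)]F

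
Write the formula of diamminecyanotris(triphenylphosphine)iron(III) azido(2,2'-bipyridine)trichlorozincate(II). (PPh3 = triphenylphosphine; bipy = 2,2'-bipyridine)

Cation [Fe…]: ligand charges -1, Fe(III) ⇒ ion charge 2+.
Anion [Zn…]: ligand charges -4, Zn(II) ⇒ ion charge 2−.
One 2+ cation balances one 2− anion.

[Fe(CN)(NH3)2(PPh3)3][Zn(bipy)Cl3(N3)]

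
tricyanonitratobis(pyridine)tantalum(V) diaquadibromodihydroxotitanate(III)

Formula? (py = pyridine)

Cation [Ta…]: ligand charges -4, Ta(V) ⇒ ion charge 1+.
Anion [Ti…]: ligand charges -4, Ti(III) ⇒ ion charge 1−.
One 1+ cation balances one 1− anion.

[Ta(CN)3(NO3)(py)2][TiBr2(H2O)2(OH)2]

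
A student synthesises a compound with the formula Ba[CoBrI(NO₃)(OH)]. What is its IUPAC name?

barium bromohydroxoiodonitratocobaltate(II)

The 1 barium counter-ion carries a total charge of +2, so each complex ion is 2−.
Ligand charges: 1×bromo (-1 each), 1×iodo (-1 each), 1×hydroxo (-1 each), 1×nitrato (-1 each); total -4. So Co + (-4) = 2−, giving Co = +2.
The complex ion is anionic, so cobalt takes the -ate form cobaltate(II).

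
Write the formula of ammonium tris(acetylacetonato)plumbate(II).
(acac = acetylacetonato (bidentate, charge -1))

NH4[Pb(acac)3]

Ligands: 3 acetylacetonato (acac, -1). Ligand charge sum = -3.
With Pb in oxidation state +2, the complex ion is [Pb...]^1−.
Charge balance with ammonium (+1) requires 1 complex ion per 1 ammonium.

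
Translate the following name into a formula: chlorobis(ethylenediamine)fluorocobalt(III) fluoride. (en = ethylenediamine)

Ligands: 2 ethylenediamine (en, neutral), 1 fluoro (F, -1), 1 chloro (Cl, -1). Ligand charge sum = -2.
Charge balance with fluoride (-1) requires 1 complex ion per 1 fluoride.

[CoCl(en)2F]F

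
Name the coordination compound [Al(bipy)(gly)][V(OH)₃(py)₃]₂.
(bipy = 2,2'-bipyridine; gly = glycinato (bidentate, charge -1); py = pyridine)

Aluminium is always +3 in its complexes; the cation's ligand charges sum to -1, so the complex cation is 2+.
With 2 anions per cation, each anion must be 2/2 = 1−.
Anion: ligand charges sum to -3; for the ion to be 1−, V = +2.

(2,2'-bipyridine)(glycinato)aluminium(III) trihydroxotris(pyridine)vanadate(II)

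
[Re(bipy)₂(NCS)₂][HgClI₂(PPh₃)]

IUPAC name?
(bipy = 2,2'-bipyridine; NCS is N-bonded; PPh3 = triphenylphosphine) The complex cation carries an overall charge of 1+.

Both ions are complex: the cation is named first with the plain metal name, the anion second with the -ate form; each ion's ligands are alphabetised independently.
The complex cation is given as 1+; its ligand charges sum to -2, so Re = +3.
A 1:1 salt means the anion carries the equal and opposite charge, 1−.
Anion: ligand charges sum to -3; for the ion to be 1−, Hg = +2.

bis(2,2'-bipyridine)diisothiocyanatorhenium(III) chlorodiiodo(triphenylphosphine)mercurate(II)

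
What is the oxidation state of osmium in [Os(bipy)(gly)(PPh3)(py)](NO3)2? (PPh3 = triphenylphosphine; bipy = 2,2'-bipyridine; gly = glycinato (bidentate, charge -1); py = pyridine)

+3

2 nitrate outside the brackets (-1 each) → the complex ion is 2+.
Ligand charges: 1×PPh3 neutral; 1×bipy neutral; 1×gly = -1; 1×py neutral; sum -1.
Os + (-1) = 2+ ⇒ Os is +3.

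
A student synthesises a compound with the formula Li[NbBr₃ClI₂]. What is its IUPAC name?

lithium tribromochlorodiiodoniobate(V)

The 1 lithium counter-ion carries a total charge of +1, so each complex ion is 1−.
Ligand charges: 2×iodo (-1 each), 1×chloro (-1 each), 3×bromo (-1 each); total -6. So Nb + (-6) = 1−, giving Nb = +5.
Ligands are named alphabetically: bromo before chloro before iodo.
The complex ion is anionic, so niobium takes the -ate form niobate(V).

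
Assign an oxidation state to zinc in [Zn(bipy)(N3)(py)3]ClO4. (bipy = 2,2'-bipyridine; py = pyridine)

1 perchlorate outside the brackets (-1 each) → the complex ion is 1+.
Ligand charges: 1×bipy neutral; 3×py neutral; 1×N3 = -1; sum -1.
Zn + (-1) = 1+ ⇒ Zn is +2.

+2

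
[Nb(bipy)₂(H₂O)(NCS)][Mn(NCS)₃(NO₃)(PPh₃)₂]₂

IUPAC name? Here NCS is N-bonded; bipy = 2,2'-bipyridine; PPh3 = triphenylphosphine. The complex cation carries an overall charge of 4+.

Both ions are complex: the cation is named first with the plain metal name, the anion second with the -ate form; each ion's ligands are alphabetised independently.
The complex cation is given as 4+; its ligand charges sum to -1, so Nb = +5.
With 2 anions per cation, each anion must be 4/2 = 2−.
Anion: ligand charges sum to -4; for the ion to be 2−, Mn = +2.

aquabis(2,2'-bipyridine)isothiocyanatoniobium(V) triisothiocyanatonitratobis(triphenylphosphine)manganate(II)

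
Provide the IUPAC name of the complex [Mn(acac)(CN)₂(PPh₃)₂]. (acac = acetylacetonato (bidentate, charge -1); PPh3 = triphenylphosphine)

(acetylacetonato)dicyanobis(triphenylphosphine)manganese(III)

There is no counter-ion, so the complex is neutral overall.
Ligand charges: 1×acetylacetonato (-1 each), 2×cyano (-1 each), 2×triphenylphosphine (neutral); total -3. So Mn + (-3) = 0, giving Mn = +3.
Ligands are named alphabetically: acetylacetonato before cyano before triphenylphosphine.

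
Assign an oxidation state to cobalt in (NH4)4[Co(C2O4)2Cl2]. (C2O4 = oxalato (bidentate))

4 ammonium outside the brackets (+1 each) → the complex ion is 4−.
Ligand charges: 2×C2O4 = -4; 2×Cl = -2; sum -6.
Co + (-6) = 4− ⇒ Co is +2.

+2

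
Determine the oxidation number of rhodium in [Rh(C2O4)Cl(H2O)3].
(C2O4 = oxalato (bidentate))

No counter-ion: the bracketed complex is neutral.
Ligand charges: 1×C2O4 = -2; 1×Cl = -1; 3×H2O neutral; sum -3.
Rh + (-3) = 0 ⇒ Rh is +3.

+3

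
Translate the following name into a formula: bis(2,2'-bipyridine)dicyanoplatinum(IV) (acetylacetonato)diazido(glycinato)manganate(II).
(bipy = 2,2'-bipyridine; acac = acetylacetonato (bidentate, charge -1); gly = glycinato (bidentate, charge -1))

Cation [Pt…]: ligand charges -2, Pt(IV) ⇒ ion charge 2+.
Anion [Mn…]: ligand charges -4, Mn(II) ⇒ ion charge 2−.
One 2+ cation balances one 2− anion.

[Pt(bipy)2(CN)2][Mn(acac)(gly)(N3)2]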